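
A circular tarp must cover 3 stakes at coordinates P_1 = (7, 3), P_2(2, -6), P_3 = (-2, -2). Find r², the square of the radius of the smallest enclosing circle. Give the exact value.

Side lengths²: P_1P_2² = 106, P_1P_3² = 106, P_2P_3² = 32.
Since P_1P_3² = 106 < 106 + 32 = 138, the triangle is acute, so the smallest enclosing circle is the circumcircle.
Circumcentre = (45/14, -11/14), r² = 2809/98.

2809/98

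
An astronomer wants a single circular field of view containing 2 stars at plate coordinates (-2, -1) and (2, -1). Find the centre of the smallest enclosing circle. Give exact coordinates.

The smallest circle enclosing two points has them as diameter endpoints.
Centre = midpoint = (0, -1); r² = |(-2, -1)−(2, -1)|²/4 = 16/4 = 4.
Centre = (0, -1).

(0, -1)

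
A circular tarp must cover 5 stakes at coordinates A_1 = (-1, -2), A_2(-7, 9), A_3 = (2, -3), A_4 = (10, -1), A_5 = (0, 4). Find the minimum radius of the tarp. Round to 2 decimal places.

9.86

A smallest enclosing disk is always determined by at most three of the input points on its boundary.
The farthest pair is A_2–A_4 with squared distance 389. The circle on this segment as diameter has centre (1.5, 4) and r² = 389/4 = 97.25.
Check A_1: distance² to centre = 42.25 ≤ 97.25, so it lies inside.
All remaining points lie in this disk, and no smaller disk contains both endpoints, so this is the minimum enclosing circle.
r = √(97.25) ≈ 9.86.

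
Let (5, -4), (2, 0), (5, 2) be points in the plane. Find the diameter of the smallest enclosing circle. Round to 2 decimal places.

6.01

Call the three points A, B, C in the order given.
Side lengths²: AB² = 25, AC² = 36, BC² = 13.
Since AC² = 36 < 25 + 13 = 38, the triangle is acute, so the smallest enclosing circle is the circumcircle.
Circumcentre = (29/6, -1), r² = 325/36.
Diameter = 2r = 2√(325/36) ≈ 6.01.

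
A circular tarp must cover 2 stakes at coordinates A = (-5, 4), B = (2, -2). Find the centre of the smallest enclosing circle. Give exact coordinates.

The smallest circle enclosing two points has them as diameter endpoints.
Centre = midpoint = (-1.5, 1); r² = |AB|²/4 = 85/4 = 21.25.
Centre = (-1.5, 1).

(-1.5, 1)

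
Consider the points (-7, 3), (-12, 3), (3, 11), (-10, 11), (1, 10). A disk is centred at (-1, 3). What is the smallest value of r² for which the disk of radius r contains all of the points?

145

The required radius is the distance from (-1, 3) to the farthest point.
Squared distances: 36, 121, 80, 145, 53.
Maximum is 145, attained at (-10, 11).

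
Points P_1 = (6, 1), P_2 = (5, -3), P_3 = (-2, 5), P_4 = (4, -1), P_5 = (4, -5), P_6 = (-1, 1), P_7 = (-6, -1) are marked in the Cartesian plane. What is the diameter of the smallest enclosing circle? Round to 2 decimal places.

12.19

The minimum enclosing circle is determined by three boundary points: P_1, P_5, P_7.
Their circumcentre is (1/17, -6/17) with r² = 10730/289.
The farthest remaining point P_3 is at distance² 9506/289 ≤ 10730/289.
Diameter = 2r = 2√(10730/289) ≈ 12.19.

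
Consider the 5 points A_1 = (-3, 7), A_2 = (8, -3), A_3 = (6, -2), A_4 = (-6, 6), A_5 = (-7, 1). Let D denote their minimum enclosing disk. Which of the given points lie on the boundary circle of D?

A_2, A_4

A smallest enclosing disk is always determined by at most three of the input points on its boundary.
The farthest pair is A_2–A_4 with squared distance 277. The circle on this segment as diameter has centre (1, 1.5) and r² = 277/4 = 69.25.
Check A_1: distance² to centre = 46.25 ≤ 69.25, so it lies inside.
All remaining points lie in this disk, and no smaller disk contains both endpoints, so this is the minimum enclosing circle.
The points at distance exactly r from the centre are A_2, A_4 — 2 points.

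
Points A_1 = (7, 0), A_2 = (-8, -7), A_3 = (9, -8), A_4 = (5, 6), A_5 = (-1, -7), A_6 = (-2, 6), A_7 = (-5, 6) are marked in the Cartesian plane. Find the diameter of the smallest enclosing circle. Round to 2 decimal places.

20.08

By Welzl's lemma the MEC is supported by two points (diametrically opposite) or three points (on a circumcircle).
The minimum enclosing circle is determined by three boundary points: A_2, A_3, A_7.
Their circumcentre is (0.8125, -2.1875) with r² = 100.8203125.
The farthest remaining point A_4 is at distance² 84.5703125 ≤ 100.8203125.
Diameter = 2r = 2√(100.8203125) ≈ 20.08.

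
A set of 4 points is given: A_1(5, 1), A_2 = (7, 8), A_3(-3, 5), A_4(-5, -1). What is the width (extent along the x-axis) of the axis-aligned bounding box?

12

max x = 7, min x = -5, so width = 12.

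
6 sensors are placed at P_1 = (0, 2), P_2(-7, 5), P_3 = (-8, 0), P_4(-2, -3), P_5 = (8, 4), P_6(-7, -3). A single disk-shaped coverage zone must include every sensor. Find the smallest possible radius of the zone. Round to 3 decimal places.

By Welzl's lemma the MEC is supported by two points (diametrically opposite) or three points (on a circumcircle).
The minimum enclosing circle is determined by three boundary points: P_3, P_5, P_6.
Their circumcentre is (3/13, 14/13) with r² = 11645/169.
The farthest remaining point P_2 is at distance² 11437/169 ≤ 11645/169.
r = √(11645/169) ≈ 8.301.

8.301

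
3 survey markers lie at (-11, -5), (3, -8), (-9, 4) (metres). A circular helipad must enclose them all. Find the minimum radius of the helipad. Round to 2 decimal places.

Call the three points A, B, C in the order given.
Side lengths²: AB² = 205, AC² = 85, BC² = 288.
Since BC² = 288 < 205 + 85 = 290, the triangle is acute, so the smallest enclosing circle is the circumcircle.
Circumcentre = (-67/22, -45/22), r² = 17425/242.
r = √(17425/242) ≈ 8.49.

8.49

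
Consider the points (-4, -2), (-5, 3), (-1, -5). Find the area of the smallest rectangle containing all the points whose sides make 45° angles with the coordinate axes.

24

In coordinates u = x + y, v = x − y the rectangle is axis-aligned; the map (x,y)→(u,v) scales areas by 2.
u-values: -6, -2, -6; range = -2 − (-6) = 4.
v-values: -2, -8, 4; range = 4 − (-8) = 12.
Area = (4 × 12) / 2 = 24.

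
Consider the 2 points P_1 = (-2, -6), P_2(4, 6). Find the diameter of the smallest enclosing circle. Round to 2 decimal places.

13.42

The smallest circle enclosing two points has them as diameter endpoints.
Centre = midpoint = (1, 0); r² = |P_1P_2|²/4 = 180/4 = 45.
Diameter = 2r = 2√45 ≈ 13.42.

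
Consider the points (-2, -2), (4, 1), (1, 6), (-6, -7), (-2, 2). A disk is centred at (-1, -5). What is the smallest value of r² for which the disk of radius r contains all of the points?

The required radius is the distance from (-1, -5) to the farthest point.
Squared distances: 10, 61, 125, 29, 50.
Maximum is 125, attained at (1, 6).

125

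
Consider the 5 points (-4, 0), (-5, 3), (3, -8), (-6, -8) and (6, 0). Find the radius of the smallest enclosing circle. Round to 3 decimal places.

By Welzl's lemma the MEC is supported by two points (diametrically opposite) or three points (on a circumcircle).
The minimum enclosing circle is determined by three boundary points: (-5, 3), (-6, -8), (6, 0).
Their circumcentre is (-22/31, -91/31) with r² = 51545/961.
The farthest remaining point (3, -8) is at distance² 37874/961 ≤ 51545/961.
r = √(51545/961) ≈ 7.324.

7.324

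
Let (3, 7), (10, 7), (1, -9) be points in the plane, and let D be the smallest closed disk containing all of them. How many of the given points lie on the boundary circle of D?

Call the three points A, B, C in the order given.
Side lengths²: AB² = 49, AC² = 260, BC² = 337.
Since BC² = 337 ≥ 260 + 49 = 309, the angle opposite BC is not acute, so the smallest enclosing circle has BC as diameter.
Centre = midpoint of BC = (5.5, -1), r² = 337/4 = 84.25.
The points at distance exactly r from the centre are (10, 7), (1, -9) — 2 points.

2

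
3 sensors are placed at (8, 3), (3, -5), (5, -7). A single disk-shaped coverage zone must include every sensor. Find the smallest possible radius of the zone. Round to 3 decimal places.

5.220

Call the three points A, B, C in the order given.
Side lengths²: AB² = 89, AC² = 109, BC² = 8.
Since AC² = 109 ≥ 89 + 8 = 97, the angle opposite AC is not acute, so the smallest enclosing circle has AC as diameter.
Centre = midpoint of AC = (6.5, -2), r² = 109/4 = 27.25.
r = √(27.25) ≈ 5.220.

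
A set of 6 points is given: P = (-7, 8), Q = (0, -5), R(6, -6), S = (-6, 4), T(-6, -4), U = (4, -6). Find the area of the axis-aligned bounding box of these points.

x ranges over [-7, 6], width 13.
y ranges over [-6, 8], height 14.
Area = 13 × 14 = 182.

182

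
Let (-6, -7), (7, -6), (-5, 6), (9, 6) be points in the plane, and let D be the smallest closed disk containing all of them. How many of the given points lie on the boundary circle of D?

The minimum enclosing circle of a finite set is fixed by two of the points (as a diameter) or three (as a circumcircle).
The farthest pair is (-6, -7)–(9, 6) with squared distance 394. The circle on this segment as diameter has centre (1.5, -0.5) and r² = 394/4 = 98.5.
Check (7, -6): distance² to centre = 60.5 ≤ 98.5, so it lies inside.
All remaining points lie in this disk, and no smaller disk contains both endpoints, so this is the minimum enclosing circle.
The points at distance exactly r from the centre are (-6, -7), (9, 6) — 2 points.

2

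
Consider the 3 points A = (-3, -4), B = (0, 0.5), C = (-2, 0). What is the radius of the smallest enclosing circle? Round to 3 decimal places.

Side lengths²: AB² = 29.25, AC² = 17, BC² = 4.25.
Since AB² = 29.25 ≥ 17 + 4.25 = 21.25, the angle opposite AB is not acute, so the smallest enclosing circle has AB as diameter.
Centre = midpoint of AB = (-1.5, -1.75), r² = 29.25/4 = 7.3125.
r = √(7.3125) ≈ 2.704.

2.704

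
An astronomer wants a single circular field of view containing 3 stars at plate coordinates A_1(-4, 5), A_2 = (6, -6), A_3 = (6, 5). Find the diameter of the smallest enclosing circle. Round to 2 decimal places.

Side lengths²: A_1A_2² = 221, A_1A_3² = 100, A_2A_3² = 121.
Since A_1A_2² = 221 ≥ 121 + 100 = 221, the angle opposite A_1A_2 is not acute, so the smallest enclosing circle has A_1A_2 as diameter.
Centre = midpoint of A_1A_2 = (1, -0.5), r² = 221/4 = 55.25.
Diameter = 2r = 2√(55.25) ≈ 14.87.

14.87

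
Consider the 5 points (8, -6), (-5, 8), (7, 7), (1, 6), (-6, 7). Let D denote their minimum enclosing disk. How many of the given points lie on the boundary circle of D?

3

The minimum enclosing circle is determined by three boundary points: (8, -6), (-5, 8), (-6, 7).
Their circumcentre is (67/54, 41/54) with r² = 133225/1458.
The farthest remaining point (7, 7) is at distance² 105145/1458 ≤ 133225/1458.
The points at distance exactly r from the centre are (8, -6), (-5, 8), (-6, 7) — 3 points.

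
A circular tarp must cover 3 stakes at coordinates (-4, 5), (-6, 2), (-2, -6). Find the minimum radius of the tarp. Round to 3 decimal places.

5.590

Call the three points A, B, C in the order given.
Side lengths²: AB² = 13, AC² = 125, BC² = 80.
Since AC² = 125 ≥ 80 + 13 = 93, the angle opposite AC is not acute, so the smallest enclosing circle has AC as diameter.
Centre = midpoint of AC = (-3, -0.5), r² = 125/4 = 31.25.
r = √(31.25) ≈ 5.590.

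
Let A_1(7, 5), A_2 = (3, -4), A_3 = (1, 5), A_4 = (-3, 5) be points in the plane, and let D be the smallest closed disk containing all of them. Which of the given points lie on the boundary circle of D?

A_1, A_2, A_4

The minimum enclosing circle of a finite set is fixed by two of the points (as a diameter) or three (as a circumcircle).
The minimum enclosing circle is determined by three boundary points: A_1, A_2, A_4.
Their circumcentre is (2, 11/6) with r² = 1261/36.
The farthest remaining point A_3 is at distance² 397/36 ≤ 1261/36.
The points at distance exactly r from the centre are A_1, A_2, A_4 — 3 points.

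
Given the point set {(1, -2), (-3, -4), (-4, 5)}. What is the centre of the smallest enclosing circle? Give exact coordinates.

(-53/19, 11/19)

Call the three points A, B, C in the order given.
Side lengths²: AB² = 20, AC² = 74, BC² = 82.
Since BC² = 82 < 74 + 20 = 94, the triangle is acute, so the smallest enclosing circle is the circumcircle.
Circumcentre = (-53/19, 11/19), r² = 7585/361.
Centre = (-53/19, 11/19).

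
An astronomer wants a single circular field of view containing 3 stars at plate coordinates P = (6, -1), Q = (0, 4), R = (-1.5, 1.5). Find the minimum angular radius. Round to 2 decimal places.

Side lengths²: PQ² = 61, PR² = 62.5, QR² = 8.5.
Since PR² = 62.5 < 61 + 8.5 = 69.5, the triangle is acute, so the smallest enclosing circle is the circumcircle.
Circumcentre = (22/9, 5/6), r² = 5185/324.
r = √(5185/324) ≈ 4.00.

4.00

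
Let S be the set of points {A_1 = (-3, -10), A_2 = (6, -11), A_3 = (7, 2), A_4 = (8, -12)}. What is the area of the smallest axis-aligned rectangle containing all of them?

154

x ranges over [-3, 8], width 11.
y ranges over [-12, 2], height 14.
Area = 11 × 14 = 154.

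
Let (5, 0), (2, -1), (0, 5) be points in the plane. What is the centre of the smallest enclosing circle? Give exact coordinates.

(2.5, 2.5)

Call the three points A, B, C in the order given.
Side lengths²: AB² = 10, AC² = 50, BC² = 40.
Since AC² = 50 ≥ 40 + 10 = 50, the angle opposite AC is not acute, so the smallest enclosing circle has AC as diameter.
Centre = midpoint of AC = (2.5, 2.5), r² = 50/4 = 12.5.
Centre = (2.5, 2.5).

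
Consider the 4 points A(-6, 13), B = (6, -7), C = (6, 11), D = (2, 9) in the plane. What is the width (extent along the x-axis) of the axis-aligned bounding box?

12

max x = 6, min x = -6, so width = 12.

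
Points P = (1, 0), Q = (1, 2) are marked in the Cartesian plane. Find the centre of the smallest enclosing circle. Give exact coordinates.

(1, 1)

The smallest circle enclosing two points has them as diameter endpoints.
Centre = midpoint = (1, 1); r² = |PQ|²/4 = 4/4 = 1.
Centre = (1, 1).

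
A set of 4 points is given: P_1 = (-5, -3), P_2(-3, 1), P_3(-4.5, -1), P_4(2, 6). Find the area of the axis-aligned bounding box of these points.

x ranges over [-5, 2], width 7.
y ranges over [-3, 6], height 9.
Area = 7 × 9 = 63.

63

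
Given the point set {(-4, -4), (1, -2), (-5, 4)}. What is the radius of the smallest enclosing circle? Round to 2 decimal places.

Call the three points A, B, C in the order given.
Side lengths²: AB² = 29, AC² = 65, BC² = 72.
Since BC² = 72 < 65 + 29 = 94, the triangle is acute, so the smallest enclosing circle is the circumcircle.
Circumcentre = (-39/14, 3/14), r² = 1885/98.
r = √(1885/98) ≈ 4.39.

4.39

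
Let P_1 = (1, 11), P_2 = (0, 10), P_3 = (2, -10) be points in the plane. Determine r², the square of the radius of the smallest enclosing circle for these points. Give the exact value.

Side lengths²: P_1P_2² = 2, P_1P_3² = 442, P_2P_3² = 404.
Since P_1P_3² = 442 ≥ 404 + 2 = 406, the angle opposite P_1P_3 is not acute, so the smallest enclosing circle has P_1P_3 as diameter.
Centre = midpoint of P_1P_3 = (1.5, 0.5), r² = 442/4 = 110.5.

110.5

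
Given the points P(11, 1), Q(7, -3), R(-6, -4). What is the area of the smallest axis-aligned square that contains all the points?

289

The bounding box has width 17 and height 5.
An axis-aligned square enclosing the set must have side ≥ max(width, height).
So the minimum side is max(17, 5) = 17.
Area = 17² = 289.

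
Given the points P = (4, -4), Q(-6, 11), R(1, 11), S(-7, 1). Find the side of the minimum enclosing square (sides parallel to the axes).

The bounding box has width 11 and height 15.
An axis-aligned square enclosing the set must have side ≥ max(width, height).
So the minimum side is max(11, 15) = 15.

15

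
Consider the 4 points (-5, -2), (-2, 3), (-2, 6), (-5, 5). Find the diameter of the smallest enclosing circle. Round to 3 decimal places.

8.544

By Welzl's lemma the MEC is supported by two points (diametrically opposite) or three points (on a circumcircle).
The farthest pair is (-5, -2)–(-2, 6) with squared distance 73. The circle on this segment as diameter has centre (-3.5, 2) and r² = 73/4 = 18.25.
Check (-2, 3): distance² to centre = 3.25 ≤ 18.25, so it lies inside.
All remaining points lie in this disk, and no smaller disk contains both endpoints, so this is the minimum enclosing circle.
Diameter = 2r = 2√(18.25) ≈ 8.544.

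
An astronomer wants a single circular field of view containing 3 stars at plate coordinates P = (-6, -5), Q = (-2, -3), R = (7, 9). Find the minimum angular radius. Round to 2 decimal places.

Side lengths²: PQ² = 20, PR² = 365, QR² = 225.
Since PR² = 365 ≥ 225 + 20 = 245, the angle opposite PR is not acute, so the smallest enclosing circle has PR as diameter.
Centre = midpoint of PR = (0.5, 2), r² = 365/4 = 91.25.
r = √(91.25) ≈ 9.55.

9.55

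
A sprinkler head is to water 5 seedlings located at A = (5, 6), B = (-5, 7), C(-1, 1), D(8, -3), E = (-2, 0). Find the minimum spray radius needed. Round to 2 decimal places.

8.20

The farthest pair is B–D with squared distance 269. The circle on this segment as diameter has centre (1.5, 2) and r² = 269/4 = 67.25.
Check A: distance² to centre = 28.25 ≤ 67.25, so it lies inside.
All remaining points lie in this disk, and no smaller disk contains both endpoints, so this is the minimum enclosing circle.
r = √(67.25) ≈ 8.20.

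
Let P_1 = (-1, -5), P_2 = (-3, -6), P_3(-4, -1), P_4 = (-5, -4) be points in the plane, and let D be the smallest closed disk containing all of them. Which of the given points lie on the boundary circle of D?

P_1, P_2, P_3

A smallest enclosing disk is always determined by at most three of the input points on its boundary.
The minimum enclosing circle is determined by three boundary points: P_1, P_2, P_3.
Their circumcentre is (-67/22, -75/22) with r² = 1625/242.
The farthest remaining point P_4 is at distance² 1009/242 ≤ 1625/242.
The points at distance exactly r from the centre are P_1, P_2, P_3 — 3 points.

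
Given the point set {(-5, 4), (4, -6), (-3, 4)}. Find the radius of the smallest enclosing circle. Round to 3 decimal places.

Call the three points A, B, C in the order given.
Side lengths²: AB² = 181, AC² = 4, BC² = 149.
Since AB² = 181 ≥ 149 + 4 = 153, the angle opposite AB is not acute, so the smallest enclosing circle has AB as diameter.
Centre = midpoint of AB = (-0.5, -1), r² = 181/4 = 45.25.
r = √(45.25) ≈ 6.727.

6.727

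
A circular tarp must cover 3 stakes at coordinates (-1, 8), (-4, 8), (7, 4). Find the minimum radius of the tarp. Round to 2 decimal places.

Call the three points A, B, C in the order given.
Side lengths²: AB² = 9, AC² = 80, BC² = 137.
Since BC² = 137 ≥ 80 + 9 = 89, the angle opposite BC is not acute, so the smallest enclosing circle has BC as diameter.
Centre = midpoint of BC = (1.5, 6), r² = 137/4 = 34.25.
r = √(34.25) ≈ 5.85.

5.85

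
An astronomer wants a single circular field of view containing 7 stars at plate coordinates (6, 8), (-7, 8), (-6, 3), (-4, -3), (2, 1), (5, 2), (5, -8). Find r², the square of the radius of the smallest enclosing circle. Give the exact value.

A smallest enclosing disk is always determined by at most three of the input points on its boundary.
The minimum enclosing circle is determined by three boundary points: (6, 8), (-7, 8), (5, -8).
Their circumcentre is (-0.5, 0.375) with r² = 100.390625.
The farthest remaining point (-6, 3) is at distance² 37.140625 ≤ 100.390625.

100.390625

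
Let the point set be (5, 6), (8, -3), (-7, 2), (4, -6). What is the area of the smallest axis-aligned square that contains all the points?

225

The bounding box has width 15 and height 12.
An axis-aligned square enclosing the set must have side ≥ max(width, height).
So the minimum side is max(15, 12) = 15.
Area = 15² = 225.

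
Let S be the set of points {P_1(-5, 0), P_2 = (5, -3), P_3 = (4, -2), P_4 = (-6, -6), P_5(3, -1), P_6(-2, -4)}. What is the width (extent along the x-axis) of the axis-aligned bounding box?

11

max x = 5, min x = -6, so width = 11.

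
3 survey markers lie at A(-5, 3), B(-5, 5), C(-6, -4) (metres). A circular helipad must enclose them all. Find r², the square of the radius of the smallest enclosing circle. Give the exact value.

20.5

Side lengths²: AB² = 4, AC² = 50, BC² = 82.
Since BC² = 82 ≥ 50 + 4 = 54, the angle opposite BC is not acute, so the smallest enclosing circle has BC as diameter.
Centre = midpoint of BC = (-5.5, 0.5), r² = 82/4 = 20.5.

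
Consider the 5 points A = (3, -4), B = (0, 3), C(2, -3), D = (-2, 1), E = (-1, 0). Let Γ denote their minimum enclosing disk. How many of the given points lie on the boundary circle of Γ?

3

By Welzl's lemma the MEC is supported by two points (diametrically opposite) or three points (on a circumcircle).
The farthest pair is A–B with squared distance 58. The circle on this segment as diameter has centre (1.5, -0.5) and r² = 58/4 = 14.5.
Check C: distance² to centre = 6.5 ≤ 14.5, so it lies inside.
All remaining points lie in this disk, and no smaller disk contains both endpoints, so this is the minimum enclosing circle.
The points at distance exactly r from the centre are A, B, D — 3 points.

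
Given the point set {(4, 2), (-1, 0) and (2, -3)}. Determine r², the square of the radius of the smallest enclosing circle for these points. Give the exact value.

Call the three points A, B, C in the order given.
Side lengths²: AB² = 29, AC² = 29, BC² = 18.
Since AC² = 29 < 29 + 18 = 47, the triangle is acute, so the smallest enclosing circle is the circumcircle.
Circumcentre = (27/14, -1/14), r² = 841/98.

841/98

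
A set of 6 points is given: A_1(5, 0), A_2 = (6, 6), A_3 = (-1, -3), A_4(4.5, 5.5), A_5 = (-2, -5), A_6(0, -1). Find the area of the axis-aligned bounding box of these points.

x ranges over [-2, 6], width 8.
y ranges over [-5, 6], height 11.
Area = 8 × 11 = 88.

88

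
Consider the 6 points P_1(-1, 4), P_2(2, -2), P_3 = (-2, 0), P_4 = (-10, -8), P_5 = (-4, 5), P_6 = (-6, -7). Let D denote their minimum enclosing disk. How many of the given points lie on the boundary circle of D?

A smallest enclosing disk is always determined by at most three of the input points on its boundary.
The farthest pair is P_1–P_4 with squared distance 225. The circle on this segment as diameter has centre (-5.5, -2) and r² = 225/4 = 56.25.
Check P_2: distance² to centre = 56.25 ≤ 56.25, so it lies inside.
All remaining points lie in this disk, and no smaller disk contains both endpoints, so this is the minimum enclosing circle.
The points at distance exactly r from the centre are P_1, P_2, P_4 — 3 points.

3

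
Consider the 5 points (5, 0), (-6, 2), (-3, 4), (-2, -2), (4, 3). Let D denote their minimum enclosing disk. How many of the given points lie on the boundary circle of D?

The minimum enclosing circle of a finite set is fixed by two of the points (as a diameter) or three (as a circumcircle).
The farthest pair is (5, 0)–(-6, 2) with squared distance 125. The circle on this segment as diameter has centre (-0.5, 1) and r² = 125/4 = 31.25.
Check (-3, 4): distance² to centre = 15.25 ≤ 31.25, so it lies inside.
All remaining points lie in this disk, and no smaller disk contains both endpoints, so this is the minimum enclosing circle.
The points at distance exactly r from the centre are (5, 0), (-6, 2) — 2 points.

2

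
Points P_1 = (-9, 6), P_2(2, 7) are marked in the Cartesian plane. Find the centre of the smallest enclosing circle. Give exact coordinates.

(-3.5, 6.5)

The smallest circle enclosing two points has them as diameter endpoints.
Centre = midpoint = (-3.5, 6.5); r² = |P_1P_2|²/4 = 122/4 = 30.5.
Centre = (-3.5, 6.5).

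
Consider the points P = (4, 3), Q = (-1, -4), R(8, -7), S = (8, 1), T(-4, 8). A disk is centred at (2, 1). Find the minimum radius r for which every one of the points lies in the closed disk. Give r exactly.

The required radius is the distance from (2, 1) to the farthest point.
Squared distances: 8, 34, 100, 36, 85.
Maximum is 100, attained at R.
r = √100 = 10.

10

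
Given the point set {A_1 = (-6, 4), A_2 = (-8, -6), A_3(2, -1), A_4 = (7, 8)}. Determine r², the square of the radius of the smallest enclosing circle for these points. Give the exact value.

105.25

The farthest pair is A_2–A_4 with squared distance 421. The circle on this segment as diameter has centre (-0.5, 1) and r² = 421/4 = 105.25.
Check A_1: distance² to centre = 39.25 ≤ 105.25, so it lies inside.
All remaining points lie in this disk, and no smaller disk contains both endpoints, so this is the minimum enclosing circle.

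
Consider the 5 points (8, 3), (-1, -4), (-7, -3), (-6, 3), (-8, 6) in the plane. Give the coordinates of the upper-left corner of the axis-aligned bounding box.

(-8, 6)

x-range [-8, 8], y-range [-4, 6].
The upper-left corner is (-8, 6).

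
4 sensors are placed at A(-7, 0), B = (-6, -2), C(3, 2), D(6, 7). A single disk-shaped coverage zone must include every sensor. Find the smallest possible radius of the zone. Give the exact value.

7.5

The minimum enclosing circle of a finite set is fixed by two of the points (as a diameter) or three (as a circumcircle).
The farthest pair is B–D with squared distance 225. The circle on this segment as diameter has centre (0, 2.5) and r² = 225/4 = 56.25.
Check A: distance² to centre = 55.25 ≤ 56.25, so it lies inside.
All remaining points lie in this disk, and no smaller disk contains both endpoints, so this is the minimum enclosing circle.
r = √(56.25) = 7.5.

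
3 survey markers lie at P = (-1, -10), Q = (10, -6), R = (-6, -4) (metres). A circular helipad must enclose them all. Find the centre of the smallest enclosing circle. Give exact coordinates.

(2, -5)

Side lengths²: PQ² = 137, PR² = 61, QR² = 260.
Since QR² = 260 ≥ 137 + 61 = 198, the angle opposite QR is not acute, so the smallest enclosing circle has QR as diameter.
Centre = midpoint of QR = (2, -5), r² = 260/4 = 65.
Centre = (2, -5).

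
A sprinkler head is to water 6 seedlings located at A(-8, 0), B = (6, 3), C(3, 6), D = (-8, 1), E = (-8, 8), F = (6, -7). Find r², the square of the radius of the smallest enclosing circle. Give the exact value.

105.25

By Welzl's lemma the MEC is supported by two points (diametrically opposite) or three points (on a circumcircle).
The farthest pair is E–F with squared distance 421. The circle on this segment as diameter has centre (-1, 0.5) and r² = 421/4 = 105.25.
Check A: distance² to centre = 49.25 ≤ 105.25, so it lies inside.
All remaining points lie in this disk, and no smaller disk contains both endpoints, so this is the minimum enclosing circle.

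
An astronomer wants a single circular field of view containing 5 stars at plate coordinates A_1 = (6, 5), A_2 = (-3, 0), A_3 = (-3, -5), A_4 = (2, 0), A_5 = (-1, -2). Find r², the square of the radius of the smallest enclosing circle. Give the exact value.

45.25

By Welzl's lemma the MEC is supported by two points (diametrically opposite) or three points (on a circumcircle).
The farthest pair is A_1–A_3 with squared distance 181. The circle on this segment as diameter has centre (1.5, 0) and r² = 181/4 = 45.25.
Check A_2: distance² to centre = 20.25 ≤ 45.25, so it lies inside.
All remaining points lie in this disk, and no smaller disk contains both endpoints, so this is the minimum enclosing circle.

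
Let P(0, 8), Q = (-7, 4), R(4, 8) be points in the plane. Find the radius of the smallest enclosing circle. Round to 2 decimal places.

Side lengths²: PQ² = 65, PR² = 16, QR² = 137.
Since QR² = 137 ≥ 65 + 16 = 81, the angle opposite QR is not acute, so the smallest enclosing circle has QR as diameter.
Centre = midpoint of QR = (-1.5, 6), r² = 137/4 = 34.25.
r = √(34.25) ≈ 5.85.

5.85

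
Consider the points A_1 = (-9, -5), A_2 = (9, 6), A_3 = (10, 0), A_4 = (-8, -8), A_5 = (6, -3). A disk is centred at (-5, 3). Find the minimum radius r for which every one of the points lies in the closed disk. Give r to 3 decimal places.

The required radius is the distance from (-5, 3) to the farthest point.
Squared distances: 80, 205, 234, 130, 157.
Maximum is 234, attained at A_3.
r = √234 ≈ 15.297.

15.297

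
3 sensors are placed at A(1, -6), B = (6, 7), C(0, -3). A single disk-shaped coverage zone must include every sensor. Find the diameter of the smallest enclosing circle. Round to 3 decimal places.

Side lengths²: AB² = 194, AC² = 10, BC² = 136.
Since AB² = 194 ≥ 136 + 10 = 146, the angle opposite AB is not acute, so the smallest enclosing circle has AB as diameter.
Centre = midpoint of AB = (3.5, 0.5), r² = 194/4 = 48.5.
Diameter = 2r = 2√(48.5) ≈ 13.928.

13.928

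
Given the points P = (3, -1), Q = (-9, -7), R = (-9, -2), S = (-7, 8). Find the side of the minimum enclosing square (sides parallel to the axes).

The bounding box has width 12 and height 15.
An axis-aligned square enclosing the set must have side ≥ max(width, height).
So the minimum side is max(12, 15) = 15.

15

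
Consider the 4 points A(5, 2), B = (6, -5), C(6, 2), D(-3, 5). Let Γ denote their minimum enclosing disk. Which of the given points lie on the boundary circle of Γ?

B, D

The farthest pair is B–D with squared distance 181. The circle on this segment as diameter has centre (1.5, 0) and r² = 181/4 = 45.25.
Check A: distance² to centre = 16.25 ≤ 45.25, so it lies inside.
All remaining points lie in this disk, and no smaller disk contains both endpoints, so this is the minimum enclosing circle.
The points at distance exactly r from the centre are B, D — 2 points.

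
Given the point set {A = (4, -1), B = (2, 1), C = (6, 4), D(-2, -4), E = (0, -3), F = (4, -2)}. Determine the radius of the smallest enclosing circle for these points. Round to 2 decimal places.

The minimum enclosing circle of a finite set is fixed by two of the points (as a diameter) or three (as a circumcircle).
The farthest pair is C–D with squared distance 128. The circle on this segment as diameter has centre (2, 0) and r² = 128/4 = 32.
Check A: distance² to centre = 5 ≤ 32, so it lies inside.
All remaining points lie in this disk, and no smaller disk contains both endpoints, so this is the minimum enclosing circle.
r = √32 ≈ 5.66.

5.66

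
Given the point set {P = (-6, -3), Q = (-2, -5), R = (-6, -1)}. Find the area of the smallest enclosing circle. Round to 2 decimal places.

25.13

Side lengths²: PQ² = 20, PR² = 4, QR² = 32.
Since QR² = 32 ≥ 20 + 4 = 24, the angle opposite QR is not acute, so the smallest enclosing circle has QR as diameter.
Centre = midpoint of QR = (-4, -3), r² = 32/4 = 8.
Area = π·r² = π·8 ≈ 25.13.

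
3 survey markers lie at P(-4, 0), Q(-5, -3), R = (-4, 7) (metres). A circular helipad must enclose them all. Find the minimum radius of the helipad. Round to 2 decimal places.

5.02

Side lengths²: PQ² = 10, PR² = 49, QR² = 101.
Since QR² = 101 ≥ 49 + 10 = 59, the angle opposite QR is not acute, so the smallest enclosing circle has QR as diameter.
Centre = midpoint of QR = (-4.5, 2), r² = 101/4 = 25.25.
r = √(25.25) ≈ 5.02.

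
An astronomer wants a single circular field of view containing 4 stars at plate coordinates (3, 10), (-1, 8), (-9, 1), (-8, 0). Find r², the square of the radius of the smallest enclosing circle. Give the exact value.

The farthest pair is (3, 10)–(-9, 1) with squared distance 225. The circle on this segment as diameter has centre (-3, 5.5) and r² = 225/4 = 56.25.
Check (-1, 8): distance² to centre = 10.25 ≤ 56.25, so it lies inside.
All remaining points lie in this disk, and no smaller disk contains both endpoints, so this is the minimum enclosing circle.

56.25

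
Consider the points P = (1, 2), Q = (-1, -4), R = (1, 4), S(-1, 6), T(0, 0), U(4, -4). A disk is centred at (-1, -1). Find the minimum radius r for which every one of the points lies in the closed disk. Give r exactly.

7

The required radius is the distance from (-1, -1) to the farthest point.
Squared distances: 13, 9, 29, 49, 2, 34.
Maximum is 49, attained at S.
r = √49 = 7.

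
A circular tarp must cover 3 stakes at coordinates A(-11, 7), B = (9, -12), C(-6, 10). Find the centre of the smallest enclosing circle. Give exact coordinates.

(-1, -2.5)

Side lengths²: AB² = 761, AC² = 34, BC² = 709.
Since AB² = 761 ≥ 709 + 34 = 743, the angle opposite AB is not acute, so the smallest enclosing circle has AB as diameter.
Centre = midpoint of AB = (-1, -2.5), r² = 761/4 = 190.25.
Centre = (-1, -2.5).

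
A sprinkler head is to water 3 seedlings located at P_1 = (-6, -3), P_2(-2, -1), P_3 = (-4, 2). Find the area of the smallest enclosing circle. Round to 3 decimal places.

23.132

Side lengths²: P_1P_2² = 20, P_1P_3² = 29, P_2P_3² = 13.
Since P_1P_3² = 29 < 20 + 13 = 33, the triangle is acute, so the smallest enclosing circle is the circumcircle.
Circumcentre = (-4.6875, -0.625), r² = 7.36328125.
Area = π·r² = π·7.36328125 ≈ 23.132.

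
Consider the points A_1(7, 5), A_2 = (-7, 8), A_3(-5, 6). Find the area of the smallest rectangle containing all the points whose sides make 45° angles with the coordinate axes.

93.5

In coordinates u = x + y, v = x − y the rectangle is axis-aligned; the map (x,y)→(u,v) scales areas by 2.
u-values: 12, 1, 1; range = 12 − 1 = 11.
v-values: 2, -15, -11; range = 2 − (-15) = 17.
Area = (11 × 17) / 2 = 93.5.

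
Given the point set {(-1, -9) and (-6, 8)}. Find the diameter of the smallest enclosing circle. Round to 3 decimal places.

17.720

The smallest circle enclosing two points has them as diameter endpoints.
Centre = midpoint = (-3.5, -0.5); r² = |(-1, -9)−(-6, 8)|²/4 = 314/4 = 78.5.
Diameter = 2r = 2√(78.5) ≈ 17.720.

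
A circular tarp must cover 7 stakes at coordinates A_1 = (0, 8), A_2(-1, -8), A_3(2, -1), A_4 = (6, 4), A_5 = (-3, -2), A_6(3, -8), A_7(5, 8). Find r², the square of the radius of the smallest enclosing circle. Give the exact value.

73

A smallest enclosing disk is always determined by at most three of the input points on its boundary.
The farthest pair is A_2–A_7 with squared distance 292. The circle on this segment as diameter has centre (2, 0) and r² = 292/4 = 73.
Check A_1: distance² to centre = 68 ≤ 73, so it lies inside.
All remaining points lie in this disk, and no smaller disk contains both endpoints, so this is the minimum enclosing circle.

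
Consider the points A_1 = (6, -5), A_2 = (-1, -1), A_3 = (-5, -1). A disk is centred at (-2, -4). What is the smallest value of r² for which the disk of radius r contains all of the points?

The required radius is the distance from (-2, -4) to the farthest point.
Squared distances: 65, 10, 18.
Maximum is 65, attained at A_1.

65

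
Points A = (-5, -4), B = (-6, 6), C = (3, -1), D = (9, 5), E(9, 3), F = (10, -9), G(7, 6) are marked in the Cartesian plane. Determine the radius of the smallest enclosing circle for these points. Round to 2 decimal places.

The minimum enclosing circle of a finite set is fixed by two of the points (as a diameter) or three (as a circumcircle).
The farthest pair is B–F with squared distance 481. The circle on this segment as diameter has centre (2, -1.5) and r² = 481/4 = 120.25.
Check A: distance² to centre = 55.25 ≤ 120.25, so it lies inside.
All remaining points lie in this disk, and no smaller disk contains both endpoints, so this is the minimum enclosing circle.
r = √(120.25) ≈ 10.97.

10.97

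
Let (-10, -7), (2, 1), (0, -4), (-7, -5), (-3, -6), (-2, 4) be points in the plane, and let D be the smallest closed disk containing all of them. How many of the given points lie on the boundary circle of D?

3

By Welzl's lemma the MEC is supported by two points (diametrically opposite) or three points (on a circumcircle).
The minimum enclosing circle is determined by three boundary points: (-10, -7), (2, 1), (-2, 4).
Their circumcentre is (-69/17, -99/34) with r² = 60125/1156.
The farthest remaining point (0, -4) is at distance² 20413/1156 ≤ 60125/1156.
The points at distance exactly r from the centre are (-10, -7), (2, 1), (-2, 4) — 3 points.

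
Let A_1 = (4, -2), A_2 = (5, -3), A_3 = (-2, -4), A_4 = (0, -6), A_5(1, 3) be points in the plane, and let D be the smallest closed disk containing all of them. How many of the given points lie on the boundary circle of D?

3

The minimum enclosing circle is determined by three boundary points: A_2, A_4, A_5.
Their circumcentre is (5/7, -32/21) with r² = 9061/441.
The farthest remaining point A_3 is at distance² 5953/441 ≤ 9061/441.
The points at distance exactly r from the centre are A_2, A_4, A_5 — 3 points.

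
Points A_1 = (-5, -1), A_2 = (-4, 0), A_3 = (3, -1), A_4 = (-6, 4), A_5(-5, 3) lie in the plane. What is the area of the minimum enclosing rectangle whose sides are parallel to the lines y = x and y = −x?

In coordinates u = x + y, v = x − y the rectangle is axis-aligned; the map (x,y)→(u,v) scales areas by 2.
u-values: -6, -4, 2, -2, -2; range = 2 − (-6) = 8.
v-values: -4, -4, 4, -10, -8; range = 4 − (-10) = 14.
Area = (8 × 14) / 2 = 56.

56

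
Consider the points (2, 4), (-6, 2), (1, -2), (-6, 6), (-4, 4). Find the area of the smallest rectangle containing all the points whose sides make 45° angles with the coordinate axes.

In coordinates u = x + y, v = x − y the rectangle is axis-aligned; the map (x,y)→(u,v) scales areas by 2.
u-values: 6, -4, -1, 0, 0; range = 6 − (-4) = 10.
v-values: -2, -8, 3, -12, -8; range = 3 − (-12) = 15.
Area = (10 × 15) / 2 = 75.

75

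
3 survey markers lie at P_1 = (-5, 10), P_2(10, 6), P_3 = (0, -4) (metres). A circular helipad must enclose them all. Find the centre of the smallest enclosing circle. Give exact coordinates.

(59/38, 169/38)

Side lengths²: P_1P_2² = 241, P_1P_3² = 221, P_2P_3² = 200.
Since P_1P_2² = 241 < 221 + 200 = 421, the triangle is acute, so the smallest enclosing circle is the circumcircle.
Circumcentre = (59/38, 169/38), r² = 53261/722.
Centre = (59/38, 169/38).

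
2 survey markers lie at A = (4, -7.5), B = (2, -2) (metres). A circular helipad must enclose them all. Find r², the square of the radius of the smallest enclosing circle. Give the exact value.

8.5625

The smallest circle enclosing two points has them as diameter endpoints.
Centre = midpoint = (3, -4.75); r² = |AB|²/4 = 34.25/4 = 8.5625.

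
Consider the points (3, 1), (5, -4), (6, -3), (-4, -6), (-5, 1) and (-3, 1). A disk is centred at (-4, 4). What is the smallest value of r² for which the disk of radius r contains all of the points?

The required radius is the distance from (-4, 4) to the farthest point.
Squared distances: 58, 145, 149, 100, 10, 10.
Maximum is 149, attained at (6, -3).

149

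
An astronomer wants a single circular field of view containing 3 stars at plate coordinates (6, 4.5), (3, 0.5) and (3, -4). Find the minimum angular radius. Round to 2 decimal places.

4.51

Call the three points A, B, C in the order given.
Side lengths²: AB² = 25, AC² = 81.25, BC² = 20.25.
Since AC² = 81.25 ≥ 25 + 20.25 = 45.25, the angle opposite AC is not acute, so the smallest enclosing circle has AC as diameter.
Centre = midpoint of AC = (4.5, 0.25), r² = 81.25/4 = 20.3125.
r = √(20.3125) ≈ 4.51.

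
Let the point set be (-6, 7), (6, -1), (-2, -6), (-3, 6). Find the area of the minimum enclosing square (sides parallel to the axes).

169

The bounding box has width 12 and height 13.
An axis-aligned square enclosing the set must have side ≥ max(width, height).
So the minimum side is max(12, 13) = 13.
Area = 13² = 169.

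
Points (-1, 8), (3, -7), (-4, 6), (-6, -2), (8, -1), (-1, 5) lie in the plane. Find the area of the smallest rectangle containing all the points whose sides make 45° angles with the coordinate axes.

150

In coordinates u = x + y, v = x − y the rectangle is axis-aligned; the map (x,y)→(u,v) scales areas by 2.
u-values: 7, -4, 2, -8, 7, 4; range = 7 − (-8) = 15.
v-values: -9, 10, -10, -4, 9, -6; range = 10 − (-10) = 20.
Area = (15 × 20) / 2 = 150.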